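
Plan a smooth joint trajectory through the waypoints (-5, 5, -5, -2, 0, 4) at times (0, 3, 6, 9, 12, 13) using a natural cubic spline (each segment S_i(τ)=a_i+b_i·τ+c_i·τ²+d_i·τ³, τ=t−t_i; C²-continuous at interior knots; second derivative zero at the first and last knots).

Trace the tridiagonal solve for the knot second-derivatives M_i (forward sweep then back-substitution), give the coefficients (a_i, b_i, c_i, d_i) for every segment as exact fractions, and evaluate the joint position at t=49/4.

Δ: Δ0=10/3, Δ1=-10/3, Δ2=1, Δ3=2/3, Δ4=4
row 1: diag=12, rhs=-40; c'=1/4, d'=-10/3
row 2: denom=12−3·1/4=45/4; d'=(26−3·-10/3)/(45/4)=16/5
row 3: denom=12−3·4/15=56/5; d'=(-2−3·16/5)/(56/5)=-29/28
row 4: denom=8−3·15/56=403/56; d'=(20−3·-29/28)/(403/56)=1294/403
back: M4=1294/403
back: M3=-29/28−15/56·1294/403=-764/403
back: M2=16/5−4/15·-764/403=4480/1209
back: M1=-10/3−1/4·4480/1209=-5150/1209
M: M0=0, M1=-5150/1209, M2=4480/1209, M3=-764/403, M4=1294/403, M5=0
seg 0: a=-5, c=M0/2=0, d=(M1−M0)/(6·3)=-2575/10881, b=Δ0−h0·(2M0+M1)/6=6605/1209
seg 1: a=5, c=M1/2=-2575/1209, d=(M2−M1)/(6·3)=535/1209, b=Δ1−h1·(2M1+M2)/6=-1120/1209
seg 2: a=-5, c=M2/2=2240/1209, d=(M3−M2)/(6·3)=-3386/10881, b=Δ2−h2·(2M2+M3)/6=-2125/1209
seg 3: a=-2, c=M3/2=-382/403, d=(M4−M3)/(6·3)=343/1209, b=Δ3−h3·(2M3+M4)/6=89/93
seg 4: a=0, c=M4/2=647/403, d=(M5−M4)/(6·1)=-647/1209, b=Δ4−h4·(2M4+M5)/6=3542/1209
t_q=49/4 → seg 4, τ=1/4; S=0+3542/1209·τ+647/403·τ²+-647/1209·τ³=21263/25792

  seg 0: a=-5 b=6605/1209 c=0 d=-2575/10881
  seg 1: a=5 b=-1120/1209 c=-2575/1209 d=535/1209
  seg 2: a=-5 b=-2125/1209 c=2240/1209 d=-3386/10881
  seg 3: a=-2 b=89/93 c=-382/403 d=343/1209
  seg 4: a=0 b=3542/1209 c=647/403 d=-647/1209
S(49/4) = 21263/25792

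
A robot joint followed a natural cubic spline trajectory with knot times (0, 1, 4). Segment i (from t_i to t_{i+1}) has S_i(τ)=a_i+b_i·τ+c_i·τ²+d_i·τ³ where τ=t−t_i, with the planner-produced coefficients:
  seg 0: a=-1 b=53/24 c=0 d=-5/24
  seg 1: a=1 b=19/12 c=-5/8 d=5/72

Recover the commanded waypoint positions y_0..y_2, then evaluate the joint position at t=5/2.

y_0 = S_0(0) = a_0 = -1
y_1 = S_1(0) = a_1 = 1
y_2 = S_1(3) = 2
t_q=5/2 is in segment 1 (τ=3/2); S_1(τ)=141/64

y_0=-1 y_1=1 y_2=2
S(5/2) = 141/64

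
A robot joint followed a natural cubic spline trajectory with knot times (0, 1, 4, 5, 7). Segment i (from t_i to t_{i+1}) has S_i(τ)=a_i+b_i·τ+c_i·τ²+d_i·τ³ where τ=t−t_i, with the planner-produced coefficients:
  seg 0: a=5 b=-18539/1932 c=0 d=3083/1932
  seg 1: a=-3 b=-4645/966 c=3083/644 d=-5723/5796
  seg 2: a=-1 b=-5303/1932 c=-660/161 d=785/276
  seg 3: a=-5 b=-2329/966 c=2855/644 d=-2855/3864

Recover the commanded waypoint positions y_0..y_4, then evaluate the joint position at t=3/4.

y_0=5 y_1=-3 y_2=-1 y_3=-5 y_4=2
S(3/4) = -8971/5888

y_0 = S_0(0) = a_0 = 5
y_1 = S_1(0) = a_1 = -3
y_2 = S_2(0) = a_2 = -1
y_3 = S_3(0) = a_3 = -5
y_4 = S_3(2) = 2
t_q=3/4 is in segment 0 (τ=3/4); S_0(τ)=-8971/5888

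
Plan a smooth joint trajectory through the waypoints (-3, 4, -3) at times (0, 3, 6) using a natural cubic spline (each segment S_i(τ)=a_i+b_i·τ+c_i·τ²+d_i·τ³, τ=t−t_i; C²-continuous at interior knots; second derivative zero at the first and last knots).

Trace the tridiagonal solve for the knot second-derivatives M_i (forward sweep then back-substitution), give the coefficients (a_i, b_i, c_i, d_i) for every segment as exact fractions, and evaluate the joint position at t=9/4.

Δ: Δ0=7/3, Δ1=-7/3
row 1: diag=12, rhs=-28; c'=1/4, d'=-7/3
back: M1=-7/3
M: M0=0, M1=-7/3, M2=0
seg 0: a=-3, c=M0/2=0, d=(M1−M0)/(6·3)=-7/54, b=Δ0−h0·(2M0+M1)/6=7/2
seg 1: a=4, c=M1/2=-7/6, d=(M2−M1)/(6·3)=7/54, b=Δ1−h1·(2M1+M2)/6=0
t_q=9/4 → seg 0, τ=9/4; S=-3+7/2·τ+0·τ²+-7/54·τ³=435/128

  seg 0: a=-3 b=7/2 c=0 d=-7/54
  seg 1: a=4 b=0 c=-7/6 d=7/54
S(9/4) = 435/128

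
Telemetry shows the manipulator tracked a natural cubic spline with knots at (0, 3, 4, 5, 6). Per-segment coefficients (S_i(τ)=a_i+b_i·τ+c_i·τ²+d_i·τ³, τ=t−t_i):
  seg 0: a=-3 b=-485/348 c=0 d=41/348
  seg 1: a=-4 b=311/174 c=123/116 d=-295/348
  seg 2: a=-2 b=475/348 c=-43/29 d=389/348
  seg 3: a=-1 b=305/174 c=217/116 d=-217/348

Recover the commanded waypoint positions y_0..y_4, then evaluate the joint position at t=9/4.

y_0 = S_0(0) = a_0 = -3
y_1 = S_1(0) = a_1 = -4
y_2 = S_2(0) = a_2 = -2
y_3 = S_3(0) = a_3 = -1
y_4 = S_3(1) = 2
t_q=9/4 is in segment 0 (τ=9/4); S_0(τ)=-35589/7424

y_0=-3 y_1=-4 y_2=-2 y_3=-1 y_4=2
S(9/4) = -35589/7424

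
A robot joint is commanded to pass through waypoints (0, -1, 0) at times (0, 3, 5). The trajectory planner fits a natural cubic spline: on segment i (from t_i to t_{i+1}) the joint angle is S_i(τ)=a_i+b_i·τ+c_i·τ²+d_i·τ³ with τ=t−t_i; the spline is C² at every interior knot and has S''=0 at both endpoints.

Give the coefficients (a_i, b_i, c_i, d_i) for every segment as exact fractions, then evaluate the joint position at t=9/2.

  seg 0: a=0 b=-7/12 c=0 d=1/36
  seg 1: a=-1 b=1/6 c=1/4 d=-1/24
S(9/2) = -21/64

Δ: Δ0=-1/3, Δ1=1/2
row 1: diag=10, rhs=5; c'=1/5, d'=1/2
back: M1=1/2
M: M0=0, M1=1/2, M2=0
seg 0: a=0, c=M0/2=0, d=(M1−M0)/(6·3)=1/36, b=Δ0−h0·(2M0+M1)/6=-7/12
seg 1: a=-1, c=M1/2=1/4, d=(M2−M1)/(6·2)=-1/24, b=Δ1−h1·(2M1+M2)/6=1/6
t_q=9/2 → seg 1, τ=3/2; S=-1+1/6·τ+1/4·τ²+-1/24·τ³=-21/64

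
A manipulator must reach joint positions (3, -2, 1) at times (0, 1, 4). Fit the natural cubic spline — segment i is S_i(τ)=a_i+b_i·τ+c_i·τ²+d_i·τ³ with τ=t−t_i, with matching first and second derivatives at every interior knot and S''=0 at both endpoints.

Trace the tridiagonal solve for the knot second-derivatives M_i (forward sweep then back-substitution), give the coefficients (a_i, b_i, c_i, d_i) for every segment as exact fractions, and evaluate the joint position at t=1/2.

Δ: Δ0=-5, Δ1=1
row 1: diag=8, rhs=36; c'=3/8, d'=9/2
back: M1=9/2
M: M0=0, M1=9/2, M2=0
seg 0: a=3, c=M0/2=0, d=(M1−M0)/(6·1)=3/4, b=Δ0−h0·(2M0+M1)/6=-23/4
seg 1: a=-2, c=M1/2=9/4, d=(M2−M1)/(6·3)=-1/4, b=Δ1−h1·(2M1+M2)/6=-7/2
t_q=1/2 → seg 0, τ=1/2; S=3+-23/4·τ+0·τ²+3/4·τ³=7/32

  seg 0: a=3 b=-23/4 c=0 d=3/4
  seg 1: a=-2 b=-7/2 c=9/4 d=-1/4
S(1/2) = 7/32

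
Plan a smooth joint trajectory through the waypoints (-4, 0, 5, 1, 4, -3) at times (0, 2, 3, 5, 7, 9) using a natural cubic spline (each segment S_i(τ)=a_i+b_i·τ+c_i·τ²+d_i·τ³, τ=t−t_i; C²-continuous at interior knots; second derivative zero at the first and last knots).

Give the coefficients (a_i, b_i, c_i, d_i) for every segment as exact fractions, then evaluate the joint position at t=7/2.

  seg 0: a=-4 b=214/477 c=0 d=185/477
  seg 1: a=0 b=2434/477 c=370/159 d=-1159/477
  seg 2: a=5 b=1177/477 c=-263/53 d=2603/1908
  seg 3: a=1 b=-482/477 c=1025/318 d=-3755/3816
  seg 4: a=4 b=71/954 c=-1705/636 d=1705/3816
S(7/2) = 26273/5088

Δ: Δ0=2, Δ1=5, Δ2=-2, Δ3=3/2, Δ4=-7/2
row 1: diag=6, rhs=18; c'=1/6, d'=3
row 2: denom=6−1·1/6=35/6; d'=(-42−1·3)/(35/6)=-54/7
row 3: denom=8−2·12/35=256/35; d'=(21−2·-54/7)/(256/35)=1275/256
row 4: denom=8−2·35/128=477/64; d'=(-30−2·1275/256)/(477/64)=-1705/318
back: M4=-1705/318
back: M3=1275/256−35/128·-1705/318=1025/159
back: M2=-54/7−12/35·1025/159=-526/53
back: M1=3−1/6·-526/53=740/159
M: M0=0, M1=740/159, M2=-526/53, M3=1025/159, M4=-1705/318, M5=0
seg 0: a=-4, c=M0/2=0, d=(M1−M0)/(6·2)=185/477, b=Δ0−h0·(2M0+M1)/6=214/477
seg 1: a=0, c=M1/2=370/159, d=(M2−M1)/(6·1)=-1159/477, b=Δ1−h1·(2M1+M2)/6=2434/477
seg 2: a=5, c=M2/2=-263/53, d=(M3−M2)/(6·2)=2603/1908, b=Δ2−h2·(2M2+M3)/6=1177/477
seg 3: a=1, c=M3/2=1025/318, d=(M4−M3)/(6·2)=-3755/3816, b=Δ3−h3·(2M3+M4)/6=-482/477
seg 4: a=4, c=M4/2=-1705/636, d=(M5−M4)/(6·2)=1705/3816, b=Δ4−h4·(2M4+M5)/6=71/954
t_q=7/2 → seg 2, τ=1/2; S=5+1177/477·τ+-263/53·τ²+2603/1908·τ³=26273/5088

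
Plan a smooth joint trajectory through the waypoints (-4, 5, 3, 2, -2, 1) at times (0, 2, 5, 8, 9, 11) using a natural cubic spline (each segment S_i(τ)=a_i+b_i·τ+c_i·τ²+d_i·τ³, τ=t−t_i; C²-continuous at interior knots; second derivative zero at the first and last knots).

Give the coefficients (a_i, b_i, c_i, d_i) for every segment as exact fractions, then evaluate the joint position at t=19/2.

  seg 0: a=-4 b=17937/3118 c=0 d=-1953/6236
  seg 1: a=5 b=6219/3118 c=-5859/3118 d=13919/42093
  seg 2: a=3 b=-1097/3118 c=10261/9354 d=-15305/42093
  seg 3: a=2 b=-11185/3118 c=-6783/3118 d=2748/1559
  seg 4: a=-2 b=-8263/3118 c=9705/3118 d=-3235/6236
S(19/2) = -130295/49888

Δ: Δ0=9/2, Δ1=-2/3, Δ2=-1/3, Δ3=-4, Δ4=3/2
row 1: diag=10, rhs=-31; c'=3/10, d'=-31/10
row 2: denom=12−3·3/10=111/10; d'=(2−3·-31/10)/(111/10)=113/111
row 3: denom=8−3·10/37=266/37; d'=(-22−3·113/111)/(266/37)=-927/266
row 4: denom=6−1·37/266=1559/266; d'=(33−1·-927/266)/(1559/266)=9705/1559
back: M4=9705/1559
back: M3=-927/266−37/266·9705/1559=-6783/1559
back: M2=113/111−10/37·-6783/1559=10261/4677
back: M1=-31/10−3/10·10261/4677=-5859/1559
M: M0=0, M1=-5859/1559, M2=10261/4677, M3=-6783/1559, M4=9705/1559, M5=0
seg 0: a=-4, c=M0/2=0, d=(M1−M0)/(6·2)=-1953/6236, b=Δ0−h0·(2M0+M1)/6=17937/3118
seg 1: a=5, c=M1/2=-5859/3118, d=(M2−M1)/(6·3)=13919/42093, b=Δ1−h1·(2M1+M2)/6=6219/3118
seg 2: a=3, c=M2/2=10261/9354, d=(M3−M2)/(6·3)=-15305/42093, b=Δ2−h2·(2M2+M3)/6=-1097/3118
seg 3: a=2, c=M3/2=-6783/3118, d=(M4−M3)/(6·1)=2748/1559, b=Δ3−h3·(2M3+M4)/6=-11185/3118
seg 4: a=-2, c=M4/2=9705/3118, d=(M5−M4)/(6·2)=-3235/6236, b=Δ4−h4·(2M4+M5)/6=-8263/3118
t_q=19/2 → seg 4, τ=1/2; S=-2+-8263/3118·τ+9705/3118·τ²+-3235/6236·τ³=-130295/49888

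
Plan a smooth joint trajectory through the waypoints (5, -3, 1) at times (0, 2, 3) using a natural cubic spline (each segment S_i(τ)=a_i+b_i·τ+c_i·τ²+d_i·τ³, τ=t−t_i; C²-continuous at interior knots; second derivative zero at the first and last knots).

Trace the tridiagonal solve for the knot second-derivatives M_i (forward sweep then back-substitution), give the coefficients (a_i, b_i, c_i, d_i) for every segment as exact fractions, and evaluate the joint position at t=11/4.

Δ: Δ0=-4, Δ1=4
row 1: diag=6, rhs=48; c'=1/6, d'=8
back: M1=8
M: M0=0, M1=8, M2=0
seg 0: a=5, c=M0/2=0, d=(M1−M0)/(6·2)=2/3, b=Δ0−h0·(2M0+M1)/6=-20/3
seg 1: a=-3, c=M1/2=4, d=(M2−M1)/(6·1)=-4/3, b=Δ1−h1·(2M1+M2)/6=4/3
t_q=11/4 → seg 1, τ=3/4; S=-3+4/3·τ+4·τ²+-4/3·τ³=-5/16

  seg 0: a=5 b=-20/3 c=0 d=2/3
  seg 1: a=-3 b=4/3 c=4 d=-4/3
S(11/4) = -5/16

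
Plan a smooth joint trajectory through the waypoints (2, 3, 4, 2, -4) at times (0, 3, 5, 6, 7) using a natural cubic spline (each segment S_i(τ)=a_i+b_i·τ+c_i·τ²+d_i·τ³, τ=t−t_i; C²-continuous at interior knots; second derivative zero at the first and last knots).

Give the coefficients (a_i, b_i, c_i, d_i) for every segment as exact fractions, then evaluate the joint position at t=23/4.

  seg 0: a=2 b=143/1284 c=0 d=95/3852
  seg 1: a=3 b=499/642 c=95/428 d=-463/2568
  seg 2: a=4 b=-160/321 c=-92/107 d=-206/321
  seg 3: a=2 b=-1330/321 c=-298/107 d=298/321
S(23/4) = 9833/3424

Δ: Δ0=1/3, Δ1=1/2, Δ2=-2, Δ3=-6
row 1: diag=10, rhs=1; c'=1/5, d'=1/10
row 2: denom=6−2·1/5=28/5; d'=(-15−2·1/10)/(28/5)=-19/7
row 3: denom=4−1·5/28=107/28; d'=(-24−1·-19/7)/(107/28)=-596/107
back: M3=-596/107
back: M2=-19/7−5/28·-596/107=-184/107
back: M1=1/10−1/5·-184/107=95/214
M: M0=0, M1=95/214, M2=-184/107, M3=-596/107, M4=0
seg 0: a=2, c=M0/2=0, d=(M1−M0)/(6·3)=95/3852, b=Δ0−h0·(2M0+M1)/6=143/1284
seg 1: a=3, c=M1/2=95/428, d=(M2−M1)/(6·2)=-463/2568, b=Δ1−h1·(2M1+M2)/6=499/642
seg 2: a=4, c=M2/2=-92/107, d=(M3−M2)/(6·1)=-206/321, b=Δ2−h2·(2M2+M3)/6=-160/321
seg 3: a=2, c=M3/2=-298/107, d=(M4−M3)/(6·1)=298/321, b=Δ3−h3·(2M3+M4)/6=-1330/321
t_q=23/4 → seg 2, τ=3/4; S=4+-160/321·τ+-92/107·τ²+-206/321·τ³=9833/3424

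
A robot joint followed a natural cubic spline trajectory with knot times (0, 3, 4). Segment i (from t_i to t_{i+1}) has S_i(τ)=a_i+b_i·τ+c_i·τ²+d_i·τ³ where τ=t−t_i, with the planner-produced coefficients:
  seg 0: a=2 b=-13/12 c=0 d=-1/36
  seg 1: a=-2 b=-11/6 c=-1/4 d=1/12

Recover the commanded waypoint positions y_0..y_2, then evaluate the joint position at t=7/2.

y_0=2 y_1=-2 y_2=-4
S(7/2) = -95/32

y_0 = S_0(0) = a_0 = 2
y_1 = S_1(0) = a_1 = -2
y_2 = S_1(1) = -4
t_q=7/2 is in segment 1 (τ=1/2); S_1(τ)=-95/32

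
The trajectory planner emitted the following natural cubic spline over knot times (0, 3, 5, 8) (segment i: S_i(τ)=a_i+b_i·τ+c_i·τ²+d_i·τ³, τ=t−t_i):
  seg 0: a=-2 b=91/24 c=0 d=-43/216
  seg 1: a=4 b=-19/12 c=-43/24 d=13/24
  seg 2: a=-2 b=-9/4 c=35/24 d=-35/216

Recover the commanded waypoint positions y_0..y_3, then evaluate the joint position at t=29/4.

y_0=-2 y_1=4 y_2=-2 y_3=0
S(29/4) = -781/512

y_0 = S_0(0) = a_0 = -2
y_1 = S_1(0) = a_1 = 4
y_2 = S_2(0) = a_2 = -2
y_3 = S_2(3) = 0
t_q=29/4 is in segment 2 (τ=9/4); S_2(τ)=-781/512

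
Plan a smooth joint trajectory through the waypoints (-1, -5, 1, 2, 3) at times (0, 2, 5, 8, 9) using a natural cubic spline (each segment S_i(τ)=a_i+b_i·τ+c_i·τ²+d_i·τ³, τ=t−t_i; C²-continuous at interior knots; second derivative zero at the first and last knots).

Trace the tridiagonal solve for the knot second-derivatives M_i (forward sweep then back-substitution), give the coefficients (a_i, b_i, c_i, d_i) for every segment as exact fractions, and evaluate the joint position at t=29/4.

Δ: Δ0=-2, Δ1=2, Δ2=1/3, Δ3=1
row 1: diag=10, rhs=24; c'=3/10, d'=12/5
row 2: denom=12−3·3/10=111/10; d'=(-10−3·12/5)/(111/10)=-172/111
row 3: denom=8−3·10/37=266/37; d'=(4−3·-172/111)/(266/37)=160/133
back: M3=160/133
back: M2=-172/111−10/37·160/133=-748/399
back: M1=12/5−3/10·-748/399=394/133
M: M0=0, M1=394/133, M2=-748/399, M3=160/133, M4=0
seg 0: a=-1, c=M0/2=0, d=(M1−M0)/(6·2)=197/798, b=Δ0−h0·(2M0+M1)/6=-1192/399
seg 1: a=-5, c=M1/2=197/133, d=(M2−M1)/(6·3)=-965/3591, b=Δ1−h1·(2M1+M2)/6=-10/399
seg 2: a=1, c=M2/2=-374/399, d=(M3−M2)/(6·3)=614/3591, b=Δ2−h2·(2M2+M3)/6=641/399
seg 3: a=2, c=M3/2=80/133, d=(M4−M3)/(6·1)=-80/399, b=Δ3−h3·(2M3+M4)/6=239/399
t_q=29/4 → seg 2, τ=9/4; S=1+641/399·τ+-374/399·τ²+614/3591·τ³=407/224

  seg 0: a=-1 b=-1192/399 c=0 d=197/798
  seg 1: a=-5 b=-10/399 c=197/133 d=-965/3591
  seg 2: a=1 b=641/399 c=-374/399 d=614/3591
  seg 3: a=2 b=239/399 c=80/133 d=-80/399
S(29/4) = 407/224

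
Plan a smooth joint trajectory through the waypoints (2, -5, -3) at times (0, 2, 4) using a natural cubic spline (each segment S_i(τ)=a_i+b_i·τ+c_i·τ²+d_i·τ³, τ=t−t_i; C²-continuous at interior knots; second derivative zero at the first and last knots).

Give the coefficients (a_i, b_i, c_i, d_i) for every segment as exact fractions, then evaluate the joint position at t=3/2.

  seg 0: a=2 b=-37/8 c=0 d=9/32
  seg 1: a=-5 b=-5/4 c=27/16 d=-9/32
S(3/2) = -1021/256

Δ: Δ0=-7/2, Δ1=1
row 1: diag=8, rhs=27; c'=1/4, d'=27/8
back: M1=27/8
M: M0=0, M1=27/8, M2=0
seg 0: a=2, c=M0/2=0, d=(M1−M0)/(6·2)=9/32, b=Δ0−h0·(2M0+M1)/6=-37/8
seg 1: a=-5, c=M1/2=27/16, d=(M2−M1)/(6·2)=-9/32, b=Δ1−h1·(2M1+M2)/6=-5/4
t_q=3/2 → seg 0, τ=3/2; S=2+-37/8·τ+0·τ²+9/32·τ³=-1021/256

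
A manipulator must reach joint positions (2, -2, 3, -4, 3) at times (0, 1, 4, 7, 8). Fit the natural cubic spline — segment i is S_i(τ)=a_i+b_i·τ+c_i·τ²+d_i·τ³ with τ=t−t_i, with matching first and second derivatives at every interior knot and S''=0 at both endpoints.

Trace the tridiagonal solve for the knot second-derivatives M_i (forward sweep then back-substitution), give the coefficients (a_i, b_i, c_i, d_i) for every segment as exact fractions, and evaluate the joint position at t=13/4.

  seg 0: a=2 b=-3169/624 c=0 d=673/624
  seg 1: a=-2 b=-575/312 c=673/208 d=-1289/1872
  seg 2: a=3 b=-49/48 c=-77/26 d=175/208
  seg 3: a=-4 b=1225/312 c=959/208 d=-959/624
S(13/4) = 31819/13312

Δ: Δ0=-4, Δ1=5/3, Δ2=-7/3, Δ3=7
row 1: diag=8, rhs=34; c'=3/8, d'=17/4
row 2: denom=12−3·3/8=87/8; d'=(-24−3·17/4)/(87/8)=-98/29
row 3: denom=8−3·8/29=208/29; d'=(56−3·-98/29)/(208/29)=959/104
back: M3=959/104
back: M2=-98/29−8/29·959/104=-77/13
back: M1=17/4−3/8·-77/13=673/104
M: M0=0, M1=673/104, M2=-77/13, M3=959/104, M4=0
seg 0: a=2, c=M0/2=0, d=(M1−M0)/(6·1)=673/624, b=Δ0−h0·(2M0+M1)/6=-3169/624
seg 1: a=-2, c=M1/2=673/208, d=(M2−M1)/(6·3)=-1289/1872, b=Δ1−h1·(2M1+M2)/6=-575/312
seg 2: a=3, c=M2/2=-77/26, d=(M3−M2)/(6·3)=175/208, b=Δ2−h2·(2M2+M3)/6=-49/48
seg 3: a=-4, c=M3/2=959/208, d=(M4−M3)/(6·1)=-959/624, b=Δ3−h3·(2M3+M4)/6=1225/312
t_q=13/4 → seg 1, τ=9/4; S=-2+-575/312·τ+673/208·τ²+-1289/1872·τ³=31819/13312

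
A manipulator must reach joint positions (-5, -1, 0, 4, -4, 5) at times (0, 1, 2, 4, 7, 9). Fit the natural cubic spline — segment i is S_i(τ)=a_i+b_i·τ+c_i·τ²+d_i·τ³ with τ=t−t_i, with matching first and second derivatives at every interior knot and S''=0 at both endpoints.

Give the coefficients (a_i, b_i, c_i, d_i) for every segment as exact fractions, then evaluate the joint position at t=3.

Δ: Δ0=4, Δ1=1, Δ2=2, Δ3=-8/3, Δ4=9/2
row 1: diag=4, rhs=-18; c'=1/4, d'=-9/2
row 2: denom=6−1·1/4=23/4; d'=(6−1·-9/2)/(23/4)=42/23
row 3: denom=10−2·8/23=214/23; d'=(-28−2·42/23)/(214/23)=-364/107
row 4: denom=10−3·69/214=1933/214; d'=(43−3·-364/107)/(1933/214)=11386/1933
back: M4=11386/1933
back: M3=-364/107−69/214·11386/1933=-10247/1933
back: M2=42/23−8/23·-10247/1933=7094/1933
back: M1=-9/2−1/4·7094/1933=-10472/1933
M: M0=0, M1=-10472/1933, M2=7094/1933, M3=-10247/1933, M4=11386/1933, M5=0
seg 0: a=-5, c=M0/2=0, d=(M1−M0)/(6·1)=-5236/5799, b=Δ0−h0·(2M0+M1)/6=28432/5799
seg 1: a=-1, c=M1/2=-5236/1933, d=(M2−M1)/(6·1)=8783/5799, b=Δ1−h1·(2M1+M2)/6=12724/5799
seg 2: a=0, c=M2/2=3547/1933, d=(M3−M2)/(6·2)=-17341/23196, b=Δ2−h2·(2M2+M3)/6=7657/5799
seg 3: a=4, c=M3/2=-10247/3866, d=(M4−M3)/(6·3)=7211/11598, b=Δ3−h3·(2M3+M4)/6=-1802/5799
seg 4: a=-4, c=M4/2=5693/1933, d=(M5−M4)/(6·2)=-5693/11598, b=Δ4−h4·(2M4+M5)/6=6647/11598
t_q=3 → seg 2, τ=1; S=0+7657/5799·τ+3547/1933·τ²+-17341/23196·τ³=18617/7732

  seg 0: a=-5 b=28432/5799 c=0 d=-5236/5799
  seg 1: a=-1 b=12724/5799 c=-5236/1933 d=8783/5799
  seg 2: a=0 b=7657/5799 c=3547/1933 d=-17341/23196
  seg 3: a=4 b=-1802/5799 c=-10247/3866 d=7211/11598
  seg 4: a=-4 b=6647/11598 c=5693/1933 d=-5693/11598
S(3) = 18617/7732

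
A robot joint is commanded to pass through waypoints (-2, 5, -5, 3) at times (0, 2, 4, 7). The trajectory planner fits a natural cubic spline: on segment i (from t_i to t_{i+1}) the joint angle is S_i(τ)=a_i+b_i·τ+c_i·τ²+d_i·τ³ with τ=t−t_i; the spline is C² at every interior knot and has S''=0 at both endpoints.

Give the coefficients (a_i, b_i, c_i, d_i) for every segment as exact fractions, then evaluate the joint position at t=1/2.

  seg 0: a=-2 b=350/57 c=0 d=-301/456
  seg 1: a=5 b=-203/114 c=-301/76 d=67/57
  seg 2: a=-5 b=-401/114 c=235/76 d=-235/684
S(1/2) = 1201/1216

Δ: Δ0=7/2, Δ1=-5, Δ2=8/3
row 1: diag=8, rhs=-51; c'=1/4, d'=-51/8
row 2: denom=10−2·1/4=19/2; d'=(46−2·-51/8)/(19/2)=235/38
back: M2=235/38
back: M1=-51/8−1/4·235/38=-301/38
M: M0=0, M1=-301/38, M2=235/38, M3=0
seg 0: a=-2, c=M0/2=0, d=(M1−M0)/(6·2)=-301/456, b=Δ0−h0·(2M0+M1)/6=350/57
seg 1: a=5, c=M1/2=-301/76, d=(M2−M1)/(6·2)=67/57, b=Δ1−h1·(2M1+M2)/6=-203/114
seg 2: a=-5, c=M2/2=235/76, d=(M3−M2)/(6·3)=-235/684, b=Δ2−h2·(2M2+M3)/6=-401/114
t_q=1/2 → seg 0, τ=1/2; S=-2+350/57·τ+0·τ²+-301/456·τ³=1201/1216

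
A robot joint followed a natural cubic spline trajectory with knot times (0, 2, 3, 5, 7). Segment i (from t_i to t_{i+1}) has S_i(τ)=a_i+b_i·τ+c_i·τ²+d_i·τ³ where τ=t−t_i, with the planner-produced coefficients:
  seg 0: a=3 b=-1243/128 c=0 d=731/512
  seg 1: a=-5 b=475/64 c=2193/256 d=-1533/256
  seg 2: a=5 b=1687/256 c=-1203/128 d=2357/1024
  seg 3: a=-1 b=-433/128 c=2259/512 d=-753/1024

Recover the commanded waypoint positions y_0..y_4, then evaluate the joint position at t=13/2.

y_0=3 y_1=-5 y_2=5 y_3=-1 y_4=4
S(13/2) = 11233/8192

y_0 = S_0(0) = a_0 = 3
y_1 = S_1(0) = a_1 = -5
y_2 = S_2(0) = a_2 = 5
y_3 = S_3(0) = a_3 = -1
y_4 = S_3(2) = 4
t_q=13/2 is in segment 3 (τ=3/2); S_3(τ)=11233/8192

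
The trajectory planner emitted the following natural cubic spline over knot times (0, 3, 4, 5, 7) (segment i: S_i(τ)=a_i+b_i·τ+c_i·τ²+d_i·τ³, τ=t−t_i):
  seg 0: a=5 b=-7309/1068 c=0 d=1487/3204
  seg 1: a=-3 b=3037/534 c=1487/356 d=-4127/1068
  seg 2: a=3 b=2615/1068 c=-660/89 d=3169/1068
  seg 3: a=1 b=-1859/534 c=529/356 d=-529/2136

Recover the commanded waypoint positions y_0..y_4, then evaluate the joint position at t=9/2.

y_0 = S_0(0) = a_0 = 5
y_1 = S_1(0) = a_1 = -3
y_2 = S_2(0) = a_2 = 3
y_3 = S_3(0) = a_3 = 1
y_4 = S_3(2) = -2
t_q=9/2 is in segment 2 (τ=1/2); S_2(τ)=7807/2848

y_0=5 y_1=-3 y_2=3 y_3=1 y_4=-2
S(9/2) = 7807/2848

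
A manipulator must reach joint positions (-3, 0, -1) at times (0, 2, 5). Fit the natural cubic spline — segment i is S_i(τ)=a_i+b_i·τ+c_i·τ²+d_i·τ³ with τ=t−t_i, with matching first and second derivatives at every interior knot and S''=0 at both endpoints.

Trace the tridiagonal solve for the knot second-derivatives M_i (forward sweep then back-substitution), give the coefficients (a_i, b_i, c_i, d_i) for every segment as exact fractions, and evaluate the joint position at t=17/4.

Δ: Δ0=3/2, Δ1=-1/3
row 1: diag=10, rhs=-11; c'=3/10, d'=-11/10
back: M1=-11/10
M: M0=0, M1=-11/10, M2=0
seg 0: a=-3, c=M0/2=0, d=(M1−M0)/(6·2)=-11/120, b=Δ0−h0·(2M0+M1)/6=28/15
seg 1: a=0, c=M1/2=-11/20, d=(M2−M1)/(6·3)=11/180, b=Δ1−h1·(2M1+M2)/6=23/30
t_q=17/4 → seg 1, τ=9/4; S=0+23/30·τ+-11/20·τ²+11/180·τ³=-93/256

  seg 0: a=-3 b=28/15 c=0 d=-11/120
  seg 1: a=0 b=23/30 c=-11/20 d=11/180
S(17/4) = -93/256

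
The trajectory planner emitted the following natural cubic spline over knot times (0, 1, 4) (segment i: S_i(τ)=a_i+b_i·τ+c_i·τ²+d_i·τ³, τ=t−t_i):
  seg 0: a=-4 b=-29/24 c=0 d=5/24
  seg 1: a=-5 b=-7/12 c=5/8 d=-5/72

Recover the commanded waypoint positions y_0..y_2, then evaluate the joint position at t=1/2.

y_0=-4 y_1=-5 y_2=-3
S(1/2) = -293/64

y_0 = S_0(0) = a_0 = -4
y_1 = S_1(0) = a_1 = -5
y_2 = S_1(3) = -3
t_q=1/2 is in segment 0 (τ=1/2); S_0(τ)=-293/64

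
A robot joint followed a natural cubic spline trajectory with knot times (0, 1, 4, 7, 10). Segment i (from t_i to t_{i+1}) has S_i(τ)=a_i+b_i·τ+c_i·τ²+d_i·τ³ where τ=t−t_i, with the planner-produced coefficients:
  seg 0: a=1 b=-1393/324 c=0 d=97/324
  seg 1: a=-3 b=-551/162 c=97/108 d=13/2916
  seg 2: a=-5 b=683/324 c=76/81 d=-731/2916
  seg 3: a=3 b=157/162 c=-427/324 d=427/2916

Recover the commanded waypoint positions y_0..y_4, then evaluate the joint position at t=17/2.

y_0 = S_0(0) = a_0 = 1
y_1 = S_1(0) = a_1 = -3
y_2 = S_2(0) = a_2 = -5
y_3 = S_3(0) = a_3 = 3
y_4 = S_3(3) = -2
t_q=17/2 is in segment 3 (τ=3/2); S_3(τ)=571/288

y_0=1 y_1=-3 y_2=-5 y_3=3 y_4=-2
S(17/2) = 571/288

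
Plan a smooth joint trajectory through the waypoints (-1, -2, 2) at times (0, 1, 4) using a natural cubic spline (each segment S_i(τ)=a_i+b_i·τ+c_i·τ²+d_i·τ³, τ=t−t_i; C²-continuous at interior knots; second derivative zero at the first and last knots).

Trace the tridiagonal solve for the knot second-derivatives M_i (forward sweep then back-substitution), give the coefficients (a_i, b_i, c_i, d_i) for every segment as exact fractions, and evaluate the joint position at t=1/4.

Δ: Δ0=-1, Δ1=4/3
row 1: diag=8, rhs=14; c'=3/8, d'=7/4
back: M1=7/4
M: M0=0, M1=7/4, M2=0
seg 0: a=-1, c=M0/2=0, d=(M1−M0)/(6·1)=7/24, b=Δ0−h0·(2M0+M1)/6=-31/24
seg 1: a=-2, c=M1/2=7/8, d=(M2−M1)/(6·3)=-7/72, b=Δ1−h1·(2M1+M2)/6=-5/12
t_q=1/4 → seg 0, τ=1/4; S=-1+-31/24·τ+0·τ²+7/24·τ³=-675/512

  seg 0: a=-1 b=-31/24 c=0 d=7/24
  seg 1: a=-2 b=-5/12 c=7/8 d=-7/72
S(1/4) = -675/512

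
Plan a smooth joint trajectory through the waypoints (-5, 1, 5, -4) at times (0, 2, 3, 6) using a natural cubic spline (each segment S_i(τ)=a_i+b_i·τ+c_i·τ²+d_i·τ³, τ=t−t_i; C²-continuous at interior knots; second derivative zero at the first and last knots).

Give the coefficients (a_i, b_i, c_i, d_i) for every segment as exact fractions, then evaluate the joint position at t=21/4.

  seg 0: a=-5 b=111/47 c=0 d=15/94
  seg 1: a=1 b=201/47 c=45/47 d=-58/47
  seg 2: a=5 b=117/47 c=-129/47 d=43/141
S(21/4) = 541/3008

Δ: Δ0=3, Δ1=4, Δ2=-3
row 1: diag=6, rhs=6; c'=1/6, d'=1
row 2: denom=8−1·1/6=47/6; d'=(-42−1·1)/(47/6)=-258/47
back: M2=-258/47
back: M1=1−1/6·-258/47=90/47
M: M0=0, M1=90/47, M2=-258/47, M3=0
seg 0: a=-5, c=M0/2=0, d=(M1−M0)/(6·2)=15/94, b=Δ0−h0·(2M0+M1)/6=111/47
seg 1: a=1, c=M1/2=45/47, d=(M2−M1)/(6·1)=-58/47, b=Δ1−h1·(2M1+M2)/6=201/47
seg 2: a=5, c=M2/2=-129/47, d=(M3−M2)/(6·3)=43/141, b=Δ2−h2·(2M2+M3)/6=117/47
t_q=21/4 → seg 2, τ=9/4; S=5+117/47·τ+-129/47·τ²+43/141·τ³=541/3008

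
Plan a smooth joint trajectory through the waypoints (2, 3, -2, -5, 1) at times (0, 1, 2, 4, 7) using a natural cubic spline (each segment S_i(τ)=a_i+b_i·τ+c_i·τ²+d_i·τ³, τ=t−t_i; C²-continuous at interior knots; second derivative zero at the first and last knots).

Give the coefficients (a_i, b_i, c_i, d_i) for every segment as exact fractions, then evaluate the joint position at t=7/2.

  seg 0: a=2 b=289/107 c=0 d=-182/107
  seg 1: a=3 b=-257/107 c=-546/107 d=268/107
  seg 2: a=-2 b=-545/107 c=258/107 d=-263/856
  seg 3: a=-5 b=185/214 c=243/428 d=-27/428
S(7/2) = -35965/6848

Δ: Δ0=1, Δ1=-5, Δ2=-3/2, Δ3=2
row 1: diag=4, rhs=-36; c'=1/4, d'=-9
row 2: denom=6−1·1/4=23/4; d'=(21−1·-9)/(23/4)=120/23
row 3: denom=10−2·8/23=214/23; d'=(21−2·120/23)/(214/23)=243/214
back: M3=243/214
back: M2=120/23−8/23·243/214=516/107
back: M1=-9−1/4·516/107=-1092/107
M: M0=0, M1=-1092/107, M2=516/107, M3=243/214, M4=0
seg 0: a=2, c=M0/2=0, d=(M1−M0)/(6·1)=-182/107, b=Δ0−h0·(2M0+M1)/6=289/107
seg 1: a=3, c=M1/2=-546/107, d=(M2−M1)/(6·1)=268/107, b=Δ1−h1·(2M1+M2)/6=-257/107
seg 2: a=-2, c=M2/2=258/107, d=(M3−M2)/(6·2)=-263/856, b=Δ2−h2·(2M2+M3)/6=-545/107
seg 3: a=-5, c=M3/2=243/428, d=(M4−M3)/(6·3)=-27/428, b=Δ3−h3·(2M3+M4)/6=185/214
t_q=7/2 → seg 2, τ=3/2; S=-2+-545/107·τ+258/107·τ²+-263/856·τ³=-35965/6848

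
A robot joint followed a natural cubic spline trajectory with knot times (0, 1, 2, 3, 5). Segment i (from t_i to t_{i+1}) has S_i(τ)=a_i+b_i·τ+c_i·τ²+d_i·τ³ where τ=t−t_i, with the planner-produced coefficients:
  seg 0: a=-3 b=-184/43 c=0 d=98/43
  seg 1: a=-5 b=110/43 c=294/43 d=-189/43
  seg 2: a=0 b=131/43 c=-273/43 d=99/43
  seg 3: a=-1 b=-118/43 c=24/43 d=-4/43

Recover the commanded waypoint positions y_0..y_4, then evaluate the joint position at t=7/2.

y_0=-3 y_1=-5 y_2=0 y_3=-1 y_4=-5
S(7/2) = -193/86

y_0 = S_0(0) = a_0 = -3
y_1 = S_1(0) = a_1 = -5
y_2 = S_2(0) = a_2 = 0
y_3 = S_3(0) = a_3 = -1
y_4 = S_3(2) = -5
t_q=7/2 is in segment 3 (τ=1/2); S_3(τ)=-193/86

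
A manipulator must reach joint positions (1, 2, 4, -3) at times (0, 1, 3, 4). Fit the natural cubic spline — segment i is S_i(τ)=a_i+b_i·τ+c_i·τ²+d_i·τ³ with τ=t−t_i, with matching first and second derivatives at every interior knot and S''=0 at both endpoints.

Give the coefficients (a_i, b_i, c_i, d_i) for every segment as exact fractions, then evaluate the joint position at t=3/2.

Δ: Δ0=1, Δ1=1, Δ2=-7
row 1: diag=6, rhs=0; c'=1/3, d'=0
row 2: denom=6−2·1/3=16/3; d'=(-48−2·0)/(16/3)=-9
back: M2=-9
back: M1=0−1/3·-9=3
M: M0=0, M1=3, M2=-9, M3=0
seg 0: a=1, c=M0/2=0, d=(M1−M0)/(6·1)=1/2, b=Δ0−h0·(2M0+M1)/6=1/2
seg 1: a=2, c=M1/2=3/2, d=(M2−M1)/(6·2)=-1, b=Δ1−h1·(2M1+M2)/6=2
seg 2: a=4, c=M2/2=-9/2, d=(M3−M2)/(6·1)=3/2, b=Δ2−h2·(2M2+M3)/6=-4
t_q=3/2 → seg 1, τ=1/2; S=2+2·τ+3/2·τ²+-1·τ³=13/4

  seg 0: a=1 b=1/2 c=0 d=1/2
  seg 1: a=2 b=2 c=3/2 d=-1
  seg 2: a=4 b=-4 c=-9/2 d=3/2
S(3/2) = 13/4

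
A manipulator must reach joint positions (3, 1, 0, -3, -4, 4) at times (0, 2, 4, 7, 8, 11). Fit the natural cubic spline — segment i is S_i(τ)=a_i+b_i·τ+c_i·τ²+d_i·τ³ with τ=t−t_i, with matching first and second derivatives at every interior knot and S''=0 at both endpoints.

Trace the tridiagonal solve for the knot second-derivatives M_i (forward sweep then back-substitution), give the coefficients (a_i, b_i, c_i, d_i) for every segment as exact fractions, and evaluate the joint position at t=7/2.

  seg 0: a=3 b=-1213/1053 c=0 d=40/1053
  seg 1: a=1 b=-733/1053 c=80/351 d=-547/8424
  seg 2: a=0 b=-1187/2106 c=-227/1404 d=205/37908
  seg 3: a=-3 b=-5845/4212 c=-119/1053 d=703/1404
  seg 4: a=-4 b=-235/2106 c=5851/4212 d=-5851/37908
S(7/2) = 5605/22464

Δ: Δ0=-1, Δ1=-1/2, Δ2=-1, Δ3=-1, Δ4=8/3
row 1: diag=8, rhs=3; c'=1/4, d'=3/8
row 2: denom=10−2·1/4=19/2; d'=(-3−2·3/8)/(19/2)=-15/38
row 3: denom=8−3·6/19=134/19; d'=(0−3·-15/38)/(134/19)=45/268
row 4: denom=8−1·19/134=1053/134; d'=(22−1·45/268)/(1053/134)=5851/2106
back: M4=5851/2106
back: M3=45/268−19/134·5851/2106=-238/1053
back: M2=-15/38−6/19·-238/1053=-227/702
back: M1=3/8−1/4·-227/702=160/351
M: M0=0, M1=160/351, M2=-227/702, M3=-238/1053, M4=5851/2106, M5=0
seg 0: a=3, c=M0/2=0, d=(M1−M0)/(6·2)=40/1053, b=Δ0−h0·(2M0+M1)/6=-1213/1053
seg 1: a=1, c=M1/2=80/351, d=(M2−M1)/(6·2)=-547/8424, b=Δ1−h1·(2M1+M2)/6=-733/1053
seg 2: a=0, c=M2/2=-227/1404, d=(M3−M2)/(6·3)=205/37908, b=Δ2−h2·(2M2+M3)/6=-1187/2106
seg 3: a=-3, c=M3/2=-119/1053, d=(M4−M3)/(6·1)=703/1404, b=Δ3−h3·(2M3+M4)/6=-5845/4212
seg 4: a=-4, c=M4/2=5851/4212, d=(M5−M4)/(6·3)=-5851/37908, b=Δ4−h4·(2M4+M5)/6=-235/2106
t_q=7/2 → seg 1, τ=3/2; S=1+-733/1053·τ+80/351·τ²+-547/8424·τ³=5605/22464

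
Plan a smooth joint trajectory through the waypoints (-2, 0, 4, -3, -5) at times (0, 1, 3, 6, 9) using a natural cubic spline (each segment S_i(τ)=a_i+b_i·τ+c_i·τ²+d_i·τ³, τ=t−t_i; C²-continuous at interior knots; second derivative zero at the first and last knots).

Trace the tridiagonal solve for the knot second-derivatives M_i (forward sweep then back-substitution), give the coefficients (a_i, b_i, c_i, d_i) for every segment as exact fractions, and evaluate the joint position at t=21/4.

Δ: Δ0=2, Δ1=2, Δ2=-7/3, Δ3=-2/3
row 1: diag=6, rhs=0; c'=1/3, d'=0
row 2: denom=10−2·1/3=28/3; d'=(-26−2·0)/(28/3)=-39/14
row 3: denom=12−3·9/28=309/28; d'=(10−3·-39/14)/(309/28)=514/309
back: M3=514/309
back: M2=-39/14−9/28·514/309=-342/103
back: M1=0−1/3·-342/103=114/103
M: M0=0, M1=114/103, M2=-342/103, M3=514/309, M4=0
seg 0: a=-2, c=M0/2=0, d=(M1−M0)/(6·1)=19/103, b=Δ0−h0·(2M0+M1)/6=187/103
seg 1: a=0, c=M1/2=57/103, d=(M2−M1)/(6·2)=-38/103, b=Δ1−h1·(2M1+M2)/6=244/103
seg 2: a=4, c=M2/2=-171/103, d=(M3−M2)/(6·3)=770/2781, b=Δ2−h2·(2M2+M3)/6=16/103
seg 3: a=-3, c=M3/2=257/309, d=(M4−M3)/(6·3)=-257/2781, b=Δ3−h3·(2M3+M4)/6=-240/103
t_q=21/4 → seg 2, τ=9/4; S=4+16/103·τ+-171/103·τ²+770/2781·τ³=-2971/3296

  seg 0: a=-2 b=187/103 c=0 d=19/103
  seg 1: a=0 b=244/103 c=57/103 d=-38/103
  seg 2: a=4 b=16/103 c=-171/103 d=770/2781
  seg 3: a=-3 b=-240/103 c=257/309 d=-257/2781
S(21/4) = -2971/3296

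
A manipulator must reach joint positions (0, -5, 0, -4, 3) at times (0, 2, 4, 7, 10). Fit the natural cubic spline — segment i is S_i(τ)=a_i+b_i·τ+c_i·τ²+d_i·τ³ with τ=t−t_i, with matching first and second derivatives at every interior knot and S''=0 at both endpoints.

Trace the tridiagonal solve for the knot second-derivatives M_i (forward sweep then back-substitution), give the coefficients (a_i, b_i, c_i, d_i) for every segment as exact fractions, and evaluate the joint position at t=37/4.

Δ: Δ0=-5/2, Δ1=5/2, Δ2=-4/3, Δ3=7/3
row 1: diag=8, rhs=30; c'=1/4, d'=15/4
row 2: denom=10−2·1/4=19/2; d'=(-23−2·15/4)/(19/2)=-61/19
row 3: denom=12−3·6/19=210/19; d'=(22−3·-61/19)/(210/19)=601/210
back: M3=601/210
back: M2=-61/19−6/19·601/210=-144/35
back: M1=15/4−1/4·-144/35=669/140
M: M0=0, M1=669/140, M2=-144/35, M3=601/210, M4=0
seg 0: a=0, c=M0/2=0, d=(M1−M0)/(6·2)=223/560, b=Δ0−h0·(2M0+M1)/6=-573/140
seg 1: a=-5, c=M1/2=669/280, d=(M2−M1)/(6·2)=-83/112, b=Δ1−h1·(2M1+M2)/6=24/35
seg 2: a=0, c=M2/2=-72/35, d=(M3−M2)/(6·3)=293/756, b=Δ2−h2·(2M2+M3)/6=27/20
seg 3: a=-4, c=M3/2=601/420, d=(M4−M3)/(6·3)=-601/3780, b=Δ3−h3·(2M3+M4)/6=-37/70
t_q=37/4 → seg 3, τ=9/4; S=-4+-37/70·τ+601/420·τ²+-601/3780·τ³=437/1792

  seg 0: a=0 b=-573/140 c=0 d=223/560
  seg 1: a=-5 b=24/35 c=669/280 d=-83/112
  seg 2: a=0 b=27/20 c=-72/35 d=293/756
  seg 3: a=-4 b=-37/70 c=601/420 d=-601/3780
S(37/4) = 437/1792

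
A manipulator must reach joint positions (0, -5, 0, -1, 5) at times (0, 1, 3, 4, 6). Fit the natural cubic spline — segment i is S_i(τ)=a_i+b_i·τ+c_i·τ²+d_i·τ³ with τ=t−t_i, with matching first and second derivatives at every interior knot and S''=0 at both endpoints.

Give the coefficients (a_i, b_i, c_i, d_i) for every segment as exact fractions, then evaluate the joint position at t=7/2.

Δ: Δ0=-5, Δ1=5/2, Δ2=-1, Δ3=3
row 1: diag=6, rhs=45; c'=1/3, d'=15/2
row 2: denom=6−2·1/3=16/3; d'=(-21−2·15/2)/(16/3)=-27/4
row 3: denom=6−1·3/16=93/16; d'=(24−1·-27/4)/(93/16)=164/31
back: M3=164/31
back: M2=-27/4−3/16·164/31=-240/31
back: M1=15/2−1/3·-240/31=625/62
M: M0=0, M1=625/62, M2=-240/31, M3=164/31, M4=0
seg 0: a=0, c=M0/2=0, d=(M1−M0)/(6·1)=625/372, b=Δ0−h0·(2M0+M1)/6=-2485/372
seg 1: a=-5, c=M1/2=625/124, d=(M2−M1)/(6·2)=-1105/744, b=Δ1−h1·(2M1+M2)/6=-305/186
seg 2: a=0, c=M2/2=-120/31, d=(M3−M2)/(6·1)=202/93, b=Δ2−h2·(2M2+M3)/6=65/93
seg 3: a=-1, c=M3/2=82/31, d=(M4−M3)/(6·2)=-41/93, b=Δ3−h3·(2M3+M4)/6=-49/93
t_q=7/2 → seg 2, τ=1/2; S=0+65/93·τ+-120/31·τ²+202/93·τ³=-43/124

  seg 0: a=0 b=-2485/372 c=0 d=625/372
  seg 1: a=-5 b=-305/186 c=625/124 d=-1105/744
  seg 2: a=0 b=65/93 c=-120/31 d=202/93
  seg 3: a=-1 b=-49/93 c=82/31 d=-41/93
S(7/2) = -43/124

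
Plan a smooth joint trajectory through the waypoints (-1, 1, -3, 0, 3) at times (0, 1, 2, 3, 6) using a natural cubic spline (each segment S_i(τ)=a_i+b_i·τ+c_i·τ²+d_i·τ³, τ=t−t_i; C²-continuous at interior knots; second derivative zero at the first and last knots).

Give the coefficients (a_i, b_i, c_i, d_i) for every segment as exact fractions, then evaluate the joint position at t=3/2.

Δ: Δ0=2, Δ1=-4, Δ2=3, Δ3=1
row 1: diag=4, rhs=-36; c'=1/4, d'=-9
row 2: denom=4−1·1/4=15/4; d'=(42−1·-9)/(15/4)=68/5
row 3: denom=8−1·4/15=116/15; d'=(-12−1·68/5)/(116/15)=-96/29
back: M3=-96/29
back: M2=68/5−4/15·-96/29=420/29
back: M1=-9−1/4·420/29=-366/29
M: M0=0, M1=-366/29, M2=420/29, M3=-96/29, M4=0
seg 0: a=-1, c=M0/2=0, d=(M1−M0)/(6·1)=-61/29, b=Δ0−h0·(2M0+M1)/6=119/29
seg 1: a=1, c=M1/2=-183/29, d=(M2−M1)/(6·1)=131/29, b=Δ1−h1·(2M1+M2)/6=-64/29
seg 2: a=-3, c=M2/2=210/29, d=(M3−M2)/(6·1)=-86/29, b=Δ2−h2·(2M2+M3)/6=-37/29
seg 3: a=0, c=M3/2=-48/29, d=(M4−M3)/(6·3)=16/87, b=Δ3−h3·(2M3+M4)/6=125/29
t_q=3/2 → seg 1, τ=1/2; S=1+-64/29·τ+-183/29·τ²+131/29·τ³=-259/232

  seg 0: a=-1 b=119/29 c=0 d=-61/29
  seg 1: a=1 b=-64/29 c=-183/29 d=131/29
  seg 2: a=-3 b=-37/29 c=210/29 d=-86/29
  seg 3: a=0 b=125/29 c=-48/29 d=16/87
S(3/2) = -259/232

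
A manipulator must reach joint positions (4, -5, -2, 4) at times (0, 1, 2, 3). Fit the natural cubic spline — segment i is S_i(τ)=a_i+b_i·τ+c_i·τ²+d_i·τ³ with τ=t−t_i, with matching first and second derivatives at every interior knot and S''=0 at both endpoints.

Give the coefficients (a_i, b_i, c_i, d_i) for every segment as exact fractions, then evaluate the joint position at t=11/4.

  seg 0: a=4 b=-12 c=0 d=3
  seg 1: a=-5 b=-3 c=9 d=-3
  seg 2: a=-2 b=6 c=0 d=0
S(11/4) = 5/2

Δ: Δ0=-9, Δ1=3, Δ2=6
row 1: diag=4, rhs=72; c'=1/4, d'=18
row 2: denom=4−1·1/4=15/4; d'=(18−1·18)/(15/4)=0
back: M2=0
back: M1=18−1/4·0=18
M: M0=0, M1=18, M2=0, M3=0
seg 0: a=4, c=M0/2=0, d=(M1−M0)/(6·1)=3, b=Δ0−h0·(2M0+M1)/6=-12
seg 1: a=-5, c=M1/2=9, d=(M2−M1)/(6·1)=-3, b=Δ1−h1·(2M1+M2)/6=-3
seg 2: a=-2, c=M2/2=0, d=(M3−M2)/(6·1)=0, b=Δ2−h2·(2M2+M3)/6=6
t_q=11/4 → seg 2, τ=3/4; S=-2+6·τ+0·τ²+0·τ³=5/2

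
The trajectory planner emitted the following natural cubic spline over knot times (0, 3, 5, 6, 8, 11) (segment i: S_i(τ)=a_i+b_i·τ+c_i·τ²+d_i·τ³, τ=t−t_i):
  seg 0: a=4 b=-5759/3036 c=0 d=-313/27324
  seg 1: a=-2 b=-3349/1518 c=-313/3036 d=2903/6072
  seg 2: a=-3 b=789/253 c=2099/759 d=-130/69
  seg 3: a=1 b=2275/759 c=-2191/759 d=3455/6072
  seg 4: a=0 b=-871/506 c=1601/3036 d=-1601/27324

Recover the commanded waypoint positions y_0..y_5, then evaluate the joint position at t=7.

y_0 = S_0(0) = a_0 = 4
y_1 = S_1(0) = a_1 = -2
y_2 = S_2(0) = a_2 = -3
y_3 = S_3(0) = a_3 = 1
y_4 = S_4(0) = a_4 = 0
y_5 = S_4(3) = -2
t_q=7 is in segment 3 (τ=1); S_3(τ)=10199/6072

y_0=4 y_1=-2 y_2=-3 y_3=1 y_4=0 y_5=-2
S(7) = 10199/6072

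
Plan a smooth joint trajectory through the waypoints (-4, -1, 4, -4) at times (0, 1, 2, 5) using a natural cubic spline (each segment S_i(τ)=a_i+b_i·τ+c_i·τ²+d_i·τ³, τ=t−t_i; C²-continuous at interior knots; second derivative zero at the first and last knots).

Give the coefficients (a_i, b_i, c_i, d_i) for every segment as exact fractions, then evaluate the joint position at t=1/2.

  seg 0: a=-4 b=208/93 c=0 d=71/93
  seg 1: a=-1 b=421/93 c=71/31 d=-169/93
  seg 2: a=4 b=340/93 c=-98/31 d=98/279
S(1/2) = -691/248

Δ: Δ0=3, Δ1=5, Δ2=-8/3
row 1: diag=4, rhs=12; c'=1/4, d'=3
row 2: denom=8−1·1/4=31/4; d'=(-46−1·3)/(31/4)=-196/31
back: M2=-196/31
back: M1=3−1/4·-196/31=142/31
M: M0=0, M1=142/31, M2=-196/31, M3=0
seg 0: a=-4, c=M0/2=0, d=(M1−M0)/(6·1)=71/93, b=Δ0−h0·(2M0+M1)/6=208/93
seg 1: a=-1, c=M1/2=71/31, d=(M2−M1)/(6·1)=-169/93, b=Δ1−h1·(2M1+M2)/6=421/93
seg 2: a=4, c=M2/2=-98/31, d=(M3−M2)/(6·3)=98/279, b=Δ2−h2·(2M2+M3)/6=340/93
t_q=1/2 → seg 0, τ=1/2; S=-4+208/93·τ+0·τ²+71/93·τ³=-691/248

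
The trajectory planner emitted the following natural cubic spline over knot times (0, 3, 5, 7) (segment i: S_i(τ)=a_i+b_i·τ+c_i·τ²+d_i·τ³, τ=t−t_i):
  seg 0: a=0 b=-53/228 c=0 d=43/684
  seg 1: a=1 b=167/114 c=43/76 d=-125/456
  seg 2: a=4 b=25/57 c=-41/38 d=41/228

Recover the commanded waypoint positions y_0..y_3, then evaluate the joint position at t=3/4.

y_0 = S_0(0) = a_0 = 0
y_1 = S_1(0) = a_1 = 1
y_2 = S_2(0) = a_2 = 4
y_3 = S_2(2) = 2
t_q=3/4 is in segment 0 (τ=3/4); S_0(τ)=-719/4864

y_0=0 y_1=1 y_2=4 y_3=2
S(3/4) = -719/4864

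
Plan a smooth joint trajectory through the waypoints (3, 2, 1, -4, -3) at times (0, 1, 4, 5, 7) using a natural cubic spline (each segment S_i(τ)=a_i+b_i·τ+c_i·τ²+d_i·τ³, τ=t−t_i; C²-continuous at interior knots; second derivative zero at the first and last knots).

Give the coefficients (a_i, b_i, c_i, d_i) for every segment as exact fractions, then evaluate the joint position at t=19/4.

Δ: Δ0=-1, Δ1=-1/3, Δ2=-5, Δ3=1/2
row 1: diag=8, rhs=4; c'=3/8, d'=1/2
row 2: denom=8−3·3/8=55/8; d'=(-28−3·1/2)/(55/8)=-236/55
row 3: denom=6−1·8/55=322/55; d'=(33−1·-236/55)/(322/55)=293/46
back: M3=293/46
back: M2=-236/55−8/55·293/46=-120/23
back: M1=1/2−3/8·-120/23=113/46
M: M0=0, M1=113/46, M2=-120/23, M3=293/46, M4=0
seg 0: a=3, c=M0/2=0, d=(M1−M0)/(6·1)=113/276, b=Δ0−h0·(2M0+M1)/6=-389/276
seg 1: a=2, c=M1/2=113/92, d=(M2−M1)/(6·3)=-353/828, b=Δ1−h1·(2M1+M2)/6=-25/138
seg 2: a=1, c=M2/2=-60/23, d=(M3−M2)/(6·1)=533/276, b=Δ2−h2·(2M2+M3)/6=-1193/276
seg 3: a=-4, c=M3/2=293/92, d=(M4−M3)/(6·2)=-293/552, b=Δ3−h3·(2M3+M4)/6=-517/138
t_q=19/4 → seg 2, τ=3/4; S=1+-1193/276·τ+-60/23·τ²+533/276·τ³=-741/256

  seg 0: a=3 b=-389/276 c=0 d=113/276
  seg 1: a=2 b=-25/138 c=113/92 d=-353/828
  seg 2: a=1 b=-1193/276 c=-60/23 d=533/276
  seg 3: a=-4 b=-517/138 c=293/92 d=-293/552
S(19/4) = -741/256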